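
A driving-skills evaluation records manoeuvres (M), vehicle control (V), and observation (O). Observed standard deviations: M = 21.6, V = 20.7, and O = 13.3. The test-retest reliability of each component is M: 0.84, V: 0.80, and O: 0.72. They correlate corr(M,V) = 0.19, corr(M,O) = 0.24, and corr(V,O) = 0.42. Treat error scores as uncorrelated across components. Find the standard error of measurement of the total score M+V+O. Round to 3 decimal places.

14.487

Var(total) = 1071.94 + 539.06 = 1611.
True-score variance = 862.063 + 539.06 = 1401.12, so reliability = 0.8697.
Error variance = 1611 − 1401.12 = 209.877; SEM = √209.877 = 14.487.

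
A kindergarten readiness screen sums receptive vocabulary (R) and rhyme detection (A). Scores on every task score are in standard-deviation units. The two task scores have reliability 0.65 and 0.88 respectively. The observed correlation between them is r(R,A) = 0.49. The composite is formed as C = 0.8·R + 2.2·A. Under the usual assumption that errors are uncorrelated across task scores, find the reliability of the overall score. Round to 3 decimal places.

0.888

Var(C) = 0.8² + 2.2² + 2·[1.76·0.49] = 5.48 + 1.7248 = 7.2048.
Because errors are independent across components, Cov(Tᵢ,Tⱼ) = Cov(Xᵢ,Xⱼ); the off-diagonal part of the true-score variance is the same as above.
True-score variance = [0.8²·0.65 + 2.2²·0.88] + 1.7248 = 4.6752 + 1.7248 = 6.4.
Reliability = 6.4 / 7.2048 = 0.888.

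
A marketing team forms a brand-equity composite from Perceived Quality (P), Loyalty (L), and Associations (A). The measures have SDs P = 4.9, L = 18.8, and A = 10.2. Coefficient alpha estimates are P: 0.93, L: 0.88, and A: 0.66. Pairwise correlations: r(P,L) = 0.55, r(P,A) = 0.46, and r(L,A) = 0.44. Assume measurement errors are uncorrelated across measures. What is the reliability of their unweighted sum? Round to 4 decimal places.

0.9004

Var(P+L+A) = 4.9² + 18.8² + 10.2² + 2·[4.9·18.8·0.55 + 4.9·10.2·0.46 + 18.8·10.2·0.44] = 481.49 + 316.062 = 797.552.
Under uncorrelated errors the observed covariances equal the true-score covariances, so only the own-variance terms attenuate.
True-score variance = [4.9²·0.93 + 18.8²·0.88 + 10.2²·0.66] + 316.062 = 402.023 + 316.062 = 718.085.
Reliability = 718.085 / 797.552 = 0.9004.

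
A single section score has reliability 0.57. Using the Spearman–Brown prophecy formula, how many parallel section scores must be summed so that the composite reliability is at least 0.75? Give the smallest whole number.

k ≥ ρ*(1−ρ₁)/(ρ₁(1−ρ*)) = 0.75·0.43 / (0.57·0.25) = 2.263.
Smallest integer k = 3.

3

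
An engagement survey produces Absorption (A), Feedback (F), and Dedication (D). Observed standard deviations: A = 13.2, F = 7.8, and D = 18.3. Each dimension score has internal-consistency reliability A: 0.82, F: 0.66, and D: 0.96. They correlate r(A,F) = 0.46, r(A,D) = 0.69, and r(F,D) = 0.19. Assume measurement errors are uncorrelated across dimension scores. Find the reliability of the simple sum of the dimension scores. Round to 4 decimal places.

0.9378

Var(A+F+D) = 13.2² + 7.8² + 18.3² + 2·[13.2·7.8·0.46 + 13.2·18.3·0.69 + 7.8·18.3·0.19] = 569.97 + 482.317 = 1052.29.
With uncorrelated errors the cross-covariances are all true-score covariance, so they carry over unchanged; only the diagonal terms shrink to ρᵢσᵢ².
True-score variance = [13.2²·0.82 + 7.8²·0.66 + 18.3²·0.96] + 482.317 = 504.526 + 482.317 = 986.843.
Reliability = 986.843 / 1052.29 = 0.9378.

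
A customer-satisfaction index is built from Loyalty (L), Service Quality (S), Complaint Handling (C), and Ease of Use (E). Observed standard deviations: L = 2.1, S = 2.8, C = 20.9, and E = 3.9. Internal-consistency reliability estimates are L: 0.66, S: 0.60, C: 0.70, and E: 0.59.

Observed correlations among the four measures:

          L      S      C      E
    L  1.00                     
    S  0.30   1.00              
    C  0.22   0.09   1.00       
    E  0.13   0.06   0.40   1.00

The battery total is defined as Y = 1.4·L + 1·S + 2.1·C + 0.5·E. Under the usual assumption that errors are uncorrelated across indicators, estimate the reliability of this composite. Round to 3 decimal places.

Var(Y) = 1.4²·2.1² + 2.8² + 2.1²·20.9² + 0.5²·3.9² + 2·[1.4·2.1·2.8·0.30 + 2.94·2.1·20.9·0.22 + 0.7·2.1·3.9·0.13 + 2.1·2.8·20.9·0.09 + 0.5·2.8·3.9·0.06 + 1.05·20.9·3.9·0.40] = 1946.62 + 154.45 = 2101.07.
With uncorrelated errors the cross-covariances are all true-score covariance, so they carry over unchanged; only the diagonal terms shrink to ρᵢσᵢ².
True-score variance = [1.4²·2.1²·0.66 + 2.8²·0.60 + 2.1²·20.9²·0.70 + 0.5²·3.9²·0.59] + 154.45 = 1361.08 + 154.45 = 1515.53.
Reliability = 1515.53 / 2101.07 = 0.721.

0.721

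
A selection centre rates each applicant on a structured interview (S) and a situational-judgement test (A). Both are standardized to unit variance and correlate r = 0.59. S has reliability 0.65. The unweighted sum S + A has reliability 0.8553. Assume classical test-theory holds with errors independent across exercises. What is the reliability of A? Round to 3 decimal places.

Var(S+A) = 2 + 2·0.59 = 3.180.
True-score variance = ρ_S + ρ_A + 2·0.59, so 0.8553 = (0.65 + ρ_A + 1.18) / 3.180.
ρ_A = 0.8553·3.180 − 0.65 − 1.18 = 0.890.

0.890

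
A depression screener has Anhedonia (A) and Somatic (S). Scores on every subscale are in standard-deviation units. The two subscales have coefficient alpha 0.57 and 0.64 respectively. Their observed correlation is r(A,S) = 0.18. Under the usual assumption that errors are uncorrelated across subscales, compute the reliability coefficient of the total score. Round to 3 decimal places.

Var(A+S) = 2 + 2·[0.18] = 2 + 0.36 = 2.36.
Because errors are independent across components, Cov(Tᵢ,Tⱼ) = Cov(Xᵢ,Xⱼ); the off-diagonal part of the true-score variance is the same as above.
True-score variance = [0.57 + 0.64] + 0.36 = 1.21 + 0.36 = 1.57.
Reliability = 1.57 / 2.36 = 0.665.

0.665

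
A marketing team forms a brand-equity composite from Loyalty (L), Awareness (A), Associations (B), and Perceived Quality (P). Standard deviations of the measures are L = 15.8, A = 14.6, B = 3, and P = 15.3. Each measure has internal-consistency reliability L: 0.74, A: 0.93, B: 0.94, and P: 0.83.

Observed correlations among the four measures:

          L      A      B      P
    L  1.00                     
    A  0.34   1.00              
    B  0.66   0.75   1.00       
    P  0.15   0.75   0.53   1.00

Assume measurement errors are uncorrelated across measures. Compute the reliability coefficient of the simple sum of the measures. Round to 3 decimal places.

Var(L+A+B+P) = 15.8² + 14.6² + 3² + 15.3² + 2·[15.8·14.6·0.34 + 15.8·3·0.66 + 15.8·15.3·0.15 + 14.6·3·0.75 + 14.6·15.3·0.75 + 3·15.3·0.53] = 705.89 + 741.376 = 1447.27.
Because errors are independent across components, Cov(Tᵢ,Tⱼ) = Cov(Xᵢ,Xⱼ); the off-diagonal part of the true-score variance is the same as above.
True-score variance = [15.8²·0.74 + 14.6²·0.93 + 3²·0.94 + 15.3²·0.83] + 741.376 = 585.727 + 741.376 = 1327.1.
Reliability = 1327.1 / 1447.27 = 0.917.

0.917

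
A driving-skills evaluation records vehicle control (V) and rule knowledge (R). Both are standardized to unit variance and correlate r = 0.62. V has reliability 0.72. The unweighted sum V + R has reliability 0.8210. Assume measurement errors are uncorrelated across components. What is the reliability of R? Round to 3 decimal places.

0.700

Var(V+R) = 2 + 2·0.62 = 3.240.
True-score variance = ρ_V + ρ_R + 2·0.62, so 0.8210 = (0.72 + ρ_R + 1.24) / 3.240.
ρ_R = 0.8210·3.240 − 0.72 − 1.24 = 0.700.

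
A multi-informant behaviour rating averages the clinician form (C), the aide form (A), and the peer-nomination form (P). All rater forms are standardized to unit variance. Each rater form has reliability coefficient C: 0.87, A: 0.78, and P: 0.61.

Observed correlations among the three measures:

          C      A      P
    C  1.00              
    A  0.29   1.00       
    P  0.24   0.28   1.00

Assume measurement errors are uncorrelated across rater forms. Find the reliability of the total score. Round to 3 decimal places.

Var(C+A+P) = 3 + 2·[0.29 + 0.24 + 0.28] = 3 + 1.62 = 4.62.
Because errors are independent across components, Cov(Tᵢ,Tⱼ) = Cov(Xᵢ,Xⱼ); the off-diagonal part of the true-score variance is the same as above.
True-score variance = [0.87 + 0.78 + 0.61] + 1.62 = 2.26 + 1.62 = 3.88.
Reliability = 3.88 / 4.62 = 0.840.

0.840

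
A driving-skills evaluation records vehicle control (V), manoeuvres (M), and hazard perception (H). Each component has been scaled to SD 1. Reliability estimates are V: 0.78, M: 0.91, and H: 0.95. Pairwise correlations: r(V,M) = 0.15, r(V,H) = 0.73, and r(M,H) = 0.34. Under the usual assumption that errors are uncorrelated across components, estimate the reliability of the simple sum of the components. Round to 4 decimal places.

Var(V+M+H) = 3 + 2·[0.15 + 0.73 + 0.34] = 3 + 2.44 = 5.44.
Because errors are independent across components, Cov(Tᵢ,Tⱼ) = Cov(Xᵢ,Xⱼ); the off-diagonal part of the true-score variance is the same as above.
True-score variance = [0.78 + 0.91 + 0.95] + 2.44 = 2.64 + 2.44 = 5.08.
Reliability = 5.08 / 5.44 = 0.9338.

0.9338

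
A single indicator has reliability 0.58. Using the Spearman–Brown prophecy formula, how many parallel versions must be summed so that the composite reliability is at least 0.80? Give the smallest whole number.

k ≥ ρ*(1−ρ₁)/(ρ₁(1−ρ*)) = 0.80·0.42 / (0.58·0.20) = 2.897.
Smallest integer k = 3.

3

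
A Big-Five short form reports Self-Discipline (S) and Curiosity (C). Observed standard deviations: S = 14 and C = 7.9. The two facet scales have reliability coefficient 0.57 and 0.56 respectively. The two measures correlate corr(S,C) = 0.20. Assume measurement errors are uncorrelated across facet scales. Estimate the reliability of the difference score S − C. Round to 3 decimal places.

0.478

Var(S−C) = 14² + 7.9² − 2·14·7.9·0.20 = 258.41 − 44.24 = 214.17.
Under uncorrelated errors the observed covariances equal the true-score covariances, so only the own-variance terms attenuate.
True-score variance = [14²·0.57 + 7.9²·0.56] − 44.24 = 146.67 − 44.24 = 102.43.
Reliability = 102.43 / 214.17 = 0.478.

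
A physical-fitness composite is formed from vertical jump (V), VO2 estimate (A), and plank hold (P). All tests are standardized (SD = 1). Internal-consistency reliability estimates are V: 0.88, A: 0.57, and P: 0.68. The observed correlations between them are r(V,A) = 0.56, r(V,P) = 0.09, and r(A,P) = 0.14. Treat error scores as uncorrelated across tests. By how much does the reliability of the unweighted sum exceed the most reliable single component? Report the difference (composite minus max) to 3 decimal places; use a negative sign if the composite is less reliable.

-0.070

Var(sum) = 3 + 1.58 = 4.58; true-score variance = 2.13 + 1.58 = 3.71; composite reliability = 0.8100.
Max component reliability = 0.8800.
Difference = 0.8100 − 0.8800 = -0.070.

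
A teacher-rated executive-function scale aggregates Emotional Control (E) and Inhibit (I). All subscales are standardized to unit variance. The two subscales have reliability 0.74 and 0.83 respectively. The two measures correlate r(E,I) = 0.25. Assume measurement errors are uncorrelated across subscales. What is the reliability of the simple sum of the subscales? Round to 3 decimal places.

Var(E+I) = 2 + 2·[0.25] = 2 + 0.5 = 2.5.
With uncorrelated errors the cross-covariances are all true-score covariance, so they carry over unchanged; only the diagonal terms shrink to ρᵢσᵢ².
True-score variance = [0.74 + 0.83] + 0.5 = 1.57 + 0.5 = 2.07.
Reliability = 2.07 / 2.5 = 0.828.

0.828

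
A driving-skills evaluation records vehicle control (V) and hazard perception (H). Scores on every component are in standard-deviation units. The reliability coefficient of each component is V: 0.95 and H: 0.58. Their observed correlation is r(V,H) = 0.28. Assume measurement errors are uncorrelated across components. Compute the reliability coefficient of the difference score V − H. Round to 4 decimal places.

0.6736

Var(V−H) = 1 + 1 − 2·0.28 = 2 − 0.56 = 1.44.
Under uncorrelated errors the observed covariances equal the true-score covariances, so only the own-variance terms attenuate.
True-score variance = [0.95 + 0.58] − 0.56 = 1.53 − 0.56 = 0.97.
Reliability = 0.97 / 1.44 = 0.6736.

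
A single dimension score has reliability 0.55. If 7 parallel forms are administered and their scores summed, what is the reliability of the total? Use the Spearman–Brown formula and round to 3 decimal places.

0.895

ρ_k = kρ / (1 + (k−1)ρ) = 7·0.55 / (1 + 6·0.55) = 3.850 / 4.300 = 0.895.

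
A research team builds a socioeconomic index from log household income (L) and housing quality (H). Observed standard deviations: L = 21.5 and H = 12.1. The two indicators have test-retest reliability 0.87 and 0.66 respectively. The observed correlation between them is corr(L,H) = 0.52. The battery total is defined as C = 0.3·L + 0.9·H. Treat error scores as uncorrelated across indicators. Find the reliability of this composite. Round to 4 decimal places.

0.8039

Var(C) = 0.3²·21.5² + 0.9²·12.1² + 2·[0.27·21.5·12.1·0.52] = 160.195 + 73.0501 = 233.245.
Under uncorrelated errors the observed covariances equal the true-score covariances, so only the own-variance terms attenuate.
True-score variance = [0.3²·21.5²·0.87 + 0.9²·12.1²·0.66] + 73.0501 = 114.465 + 73.0501 = 187.515.
Reliability = 187.515 / 233.245 = 0.8039.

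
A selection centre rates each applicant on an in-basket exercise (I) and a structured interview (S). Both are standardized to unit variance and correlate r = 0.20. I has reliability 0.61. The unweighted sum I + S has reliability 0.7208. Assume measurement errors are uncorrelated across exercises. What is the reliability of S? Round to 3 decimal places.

Var(I+S) = 2 + 2·0.20 = 2.400.
True-score variance = ρ_I + ρ_S + 2·0.20, so 0.7208 = (0.61 + ρ_S + 0.40) / 2.400.
ρ_S = 0.7208·2.400 − 0.61 − 0.40 = 0.720.

0.720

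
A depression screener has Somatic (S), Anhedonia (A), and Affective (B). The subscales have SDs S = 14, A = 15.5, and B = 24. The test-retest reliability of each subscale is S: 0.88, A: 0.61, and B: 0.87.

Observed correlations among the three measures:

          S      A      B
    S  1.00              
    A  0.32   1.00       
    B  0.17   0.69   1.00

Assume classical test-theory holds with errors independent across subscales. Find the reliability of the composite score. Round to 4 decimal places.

0.8920

Var(S+A+B) = 14² + 15.5² + 24² + 2·[14·15.5·0.32 + 14·24·0.17 + 15.5·24·0.69] = 1012.25 + 766.48 = 1778.73.
Under uncorrelated errors the observed covariances equal the true-score covariances, so only the own-variance terms attenuate.
True-score variance = [14²·0.88 + 15.5²·0.61 + 24²·0.87] + 766.48 = 820.153 + 766.48 = 1586.63.
Reliability = 1586.63 / 1778.73 = 0.8920.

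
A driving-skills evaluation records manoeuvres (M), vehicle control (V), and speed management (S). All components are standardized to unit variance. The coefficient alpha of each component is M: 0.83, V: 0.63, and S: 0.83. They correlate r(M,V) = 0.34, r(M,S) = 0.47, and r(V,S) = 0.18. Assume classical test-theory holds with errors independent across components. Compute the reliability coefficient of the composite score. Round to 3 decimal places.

Var(M+V+S) = 3 + 2·[0.34 + 0.47 + 0.18] = 3 + 1.98 = 4.98.
Under uncorrelated errors the observed covariances equal the true-score covariances, so only the own-variance terms attenuate.
True-score variance = [0.83 + 0.63 + 0.83] + 1.98 = 2.29 + 1.98 = 4.27.
Reliability = 4.27 / 4.98 = 0.857.

0.857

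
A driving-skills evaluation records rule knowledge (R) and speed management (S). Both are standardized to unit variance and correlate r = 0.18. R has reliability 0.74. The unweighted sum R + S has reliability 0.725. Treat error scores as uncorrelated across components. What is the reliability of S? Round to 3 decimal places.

0.611

Var(R+S) = 2 + 2·0.18 = 2.360.
True-score variance = ρ_R + ρ_S + 2·0.18, so 0.725 = (0.74 + ρ_S + 0.36) / 2.360.
ρ_S = 0.725·2.360 − 0.74 − 0.36 = 0.611.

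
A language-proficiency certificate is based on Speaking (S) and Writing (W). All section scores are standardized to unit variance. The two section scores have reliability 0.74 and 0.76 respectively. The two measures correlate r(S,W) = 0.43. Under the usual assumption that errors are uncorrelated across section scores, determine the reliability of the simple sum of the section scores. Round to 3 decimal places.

0.825

Var(S+W) = 2 + 2·[0.43] = 2 + 0.86 = 2.86.
With uncorrelated errors the cross-covariances are all true-score covariance, so they carry over unchanged; only the diagonal terms shrink to ρᵢσᵢ².
True-score variance = [0.74 + 0.76] + 0.86 = 1.5 + 0.86 = 2.36.
Reliability = 2.36 / 2.86 = 0.825.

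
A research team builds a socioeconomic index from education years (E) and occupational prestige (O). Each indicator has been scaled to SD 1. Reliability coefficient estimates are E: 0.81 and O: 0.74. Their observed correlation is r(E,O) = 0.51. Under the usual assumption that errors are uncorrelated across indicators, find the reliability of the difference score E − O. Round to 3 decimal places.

Var(E−O) = 1 + 1 − 2·0.51 = 2 − 1.02 = 0.98.
With uncorrelated errors the cross-covariances are all true-score covariance, so they carry over unchanged; only the diagonal terms shrink to ρᵢσᵢ².
True-score variance = [0.81 + 0.74] − 1.02 = 1.55 − 1.02 = 0.53.
Reliability = 0.53 / 0.98 = 0.541.

0.541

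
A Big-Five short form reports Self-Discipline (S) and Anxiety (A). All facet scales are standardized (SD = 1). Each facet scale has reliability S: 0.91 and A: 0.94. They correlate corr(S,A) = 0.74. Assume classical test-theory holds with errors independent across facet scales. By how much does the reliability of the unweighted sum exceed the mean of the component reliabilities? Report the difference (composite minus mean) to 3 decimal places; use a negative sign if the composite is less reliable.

Var(sum) = 2 + 1.48 = 3.48; true-score variance = 1.85 + 1.48 = 3.33; composite reliability = 0.9569.
Mean component reliability = 0.9250.
Difference = 0.9569 − 0.9250 = 0.032.

0.032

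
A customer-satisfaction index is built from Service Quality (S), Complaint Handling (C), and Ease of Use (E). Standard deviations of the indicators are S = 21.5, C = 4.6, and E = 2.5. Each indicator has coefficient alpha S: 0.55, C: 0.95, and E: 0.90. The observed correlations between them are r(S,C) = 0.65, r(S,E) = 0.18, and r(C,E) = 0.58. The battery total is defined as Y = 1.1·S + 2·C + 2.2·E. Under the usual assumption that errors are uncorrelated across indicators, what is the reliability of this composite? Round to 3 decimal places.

0.756

Var(Y) = 1.1²·21.5² + 2²·4.6² + 2.2²·2.5² + 2·[2.2·21.5·4.6·0.65 + 2.42·21.5·2.5·0.18 + 4.4·4.6·2.5·0.58] = 674.213 + 388.377 = 1062.59.
Because errors are independent across components, Cov(Tᵢ,Tⱼ) = Cov(Xᵢ,Xⱼ); the off-diagonal part of the true-score variance is the same as above.
True-score variance = [1.1²·21.5²·0.55 + 2²·4.6²·0.95 + 2.2²·2.5²·0.90] + 388.377 = 415.26 + 388.377 = 803.637.
Reliability = 803.637 / 1062.59 = 0.756.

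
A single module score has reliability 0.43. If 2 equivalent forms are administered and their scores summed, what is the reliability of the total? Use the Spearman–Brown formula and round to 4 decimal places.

ρ_k = kρ / (1 + (k−1)ρ) = 2·0.43 / (1 + 1·0.43) = 0.860 / 1.430 = 0.6014.

0.6014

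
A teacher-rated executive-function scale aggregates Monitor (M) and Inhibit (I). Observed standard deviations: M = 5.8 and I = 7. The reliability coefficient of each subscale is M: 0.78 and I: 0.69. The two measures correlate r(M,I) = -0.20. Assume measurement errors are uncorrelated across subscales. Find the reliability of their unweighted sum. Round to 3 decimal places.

0.660

Var(M+I) = 5.8² + 7² + 2·[5.8·7·(-0.20)] = 82.64 − 16.24 = 66.4.
Under uncorrelated errors the observed covariances equal the true-score covariances, so only the own-variance terms attenuate.
True-score variance = [5.8²·0.78 + 7²·0.69] − 16.24 = 60.0492 − 16.24 = 43.8092.
Reliability = 43.8092 / 66.4 = 0.660.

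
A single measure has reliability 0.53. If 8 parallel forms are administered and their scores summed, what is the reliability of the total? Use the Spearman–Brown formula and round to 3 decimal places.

0.900

ρ_k = kρ / (1 + (k−1)ρ) = 8·0.53 / (1 + 7·0.53) = 4.240 / 4.710 = 0.900.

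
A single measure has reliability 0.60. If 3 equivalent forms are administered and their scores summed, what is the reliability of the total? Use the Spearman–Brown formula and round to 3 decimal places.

ρ_k = kρ / (1 + (k−1)ρ) = 3·0.60 / (1 + 2·0.60) = 1.800 / 2.200 = 0.818.

0.818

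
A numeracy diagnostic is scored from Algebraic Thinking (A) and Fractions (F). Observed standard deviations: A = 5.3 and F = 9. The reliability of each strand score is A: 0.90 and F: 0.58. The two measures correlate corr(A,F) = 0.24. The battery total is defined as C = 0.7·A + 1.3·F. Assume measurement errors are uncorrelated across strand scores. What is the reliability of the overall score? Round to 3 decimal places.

0.657

Var(C) = 0.7²·5.3² + 1.3²·9² + 2·[0.91·5.3·9·0.24] = 150.654 + 20.8354 = 171.489.
With uncorrelated errors the cross-covariances are all true-score covariance, so they carry over unchanged; only the diagonal terms shrink to ρᵢσᵢ².
True-score variance = [0.7²·5.3²·0.90 + 1.3²·9²·0.58] + 20.8354 = 91.7839 + 20.8354 = 112.619.
Reliability = 112.619 / 171.489 = 0.657.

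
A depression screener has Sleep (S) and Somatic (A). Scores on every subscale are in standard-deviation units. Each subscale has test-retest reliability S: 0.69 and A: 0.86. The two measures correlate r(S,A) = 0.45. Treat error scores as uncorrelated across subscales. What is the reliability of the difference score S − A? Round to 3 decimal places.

0.591

Var(S−A) = 1 + 1 − 2·0.45 = 2 − 0.9 = 1.1.
Under uncorrelated errors the observed covariances equal the true-score covariances, so only the own-variance terms attenuate.
True-score variance = [0.69 + 0.86] − 0.9 = 1.55 − 0.9 = 0.65.
Reliability = 0.65 / 1.1 = 0.591.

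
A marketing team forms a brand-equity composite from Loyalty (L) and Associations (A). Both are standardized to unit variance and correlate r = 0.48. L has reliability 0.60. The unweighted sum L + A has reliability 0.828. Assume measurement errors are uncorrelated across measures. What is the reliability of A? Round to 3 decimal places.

Var(L+A) = 2 + 2·0.48 = 2.960.
True-score variance = ρ_L + ρ_A + 2·0.48, so 0.828 = (0.60 + ρ_A + 0.96) / 2.960.
ρ_A = 0.828·2.960 − 0.60 − 0.96 = 0.891.

0.891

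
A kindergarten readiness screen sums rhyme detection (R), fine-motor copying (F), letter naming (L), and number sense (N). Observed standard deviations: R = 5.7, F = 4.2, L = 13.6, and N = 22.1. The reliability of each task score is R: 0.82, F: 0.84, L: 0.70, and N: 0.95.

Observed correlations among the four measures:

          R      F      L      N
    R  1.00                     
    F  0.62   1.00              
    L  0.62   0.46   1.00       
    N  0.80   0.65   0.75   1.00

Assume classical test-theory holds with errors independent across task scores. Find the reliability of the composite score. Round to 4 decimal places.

Var(R+F+L+N) = 5.7² + 4.2² + 13.6² + 22.1² + 2·[5.7·4.2·0.62 + 5.7·13.6·0.62 + 5.7·22.1·0.80 + 4.2·13.6·0.46 + 4.2·22.1·0.65 + 13.6·22.1·0.75] = 723.5 + 951.419 = 1674.92.
With uncorrelated errors the cross-covariances are all true-score covariance, so they carry over unchanged; only the diagonal terms shrink to ρᵢσᵢ².
True-score variance = [5.7²·0.82 + 4.2²·0.84 + 13.6²·0.70 + 22.1²·0.95] + 951.419 = 634.921 + 951.419 = 1586.34.
Reliability = 1586.34 / 1674.92 = 0.9471.

0.9471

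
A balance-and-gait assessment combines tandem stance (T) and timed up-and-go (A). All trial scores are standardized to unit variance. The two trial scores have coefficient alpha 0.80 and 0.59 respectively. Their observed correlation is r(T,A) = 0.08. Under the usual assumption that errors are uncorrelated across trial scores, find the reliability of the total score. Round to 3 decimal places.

Var(T+A) = 2 + 2·[0.08] = 2 + 0.16 = 2.16.
With uncorrelated errors the cross-covariances are all true-score covariance, so they carry over unchanged; only the diagonal terms shrink to ρᵢσᵢ².
True-score variance = [0.80 + 0.59] + 0.16 = 1.39 + 0.16 = 1.55.
Reliability = 1.55 / 2.16 = 0.718.

0.718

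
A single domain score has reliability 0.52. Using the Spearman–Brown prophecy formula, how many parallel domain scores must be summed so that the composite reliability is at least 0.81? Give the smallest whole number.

4

k ≥ ρ*(1−ρ₁)/(ρ₁(1−ρ*)) = 0.81·0.48 / (0.52·0.19) = 3.935.
Smallest integer k = 4.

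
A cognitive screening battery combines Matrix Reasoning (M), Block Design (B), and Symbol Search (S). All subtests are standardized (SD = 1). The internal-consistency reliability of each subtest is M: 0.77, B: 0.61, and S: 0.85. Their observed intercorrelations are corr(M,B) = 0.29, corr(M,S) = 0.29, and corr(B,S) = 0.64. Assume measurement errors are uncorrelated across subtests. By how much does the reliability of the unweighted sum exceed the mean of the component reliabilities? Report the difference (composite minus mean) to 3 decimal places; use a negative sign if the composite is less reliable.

Var(sum) = 3 + 2.44 = 5.44; true-score variance = 2.23 + 2.44 = 4.67; composite reliability = 0.8585.
Mean component reliability = 0.7433.
Difference = 0.8585 − 0.7433 = 0.115.

0.115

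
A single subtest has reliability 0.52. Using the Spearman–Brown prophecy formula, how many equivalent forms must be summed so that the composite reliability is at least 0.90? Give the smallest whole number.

k ≥ ρ*(1−ρ₁)/(ρ₁(1−ρ*)) = 0.90·0.48 / (0.52·0.10) = 8.308.
Smallest integer k = 9.

9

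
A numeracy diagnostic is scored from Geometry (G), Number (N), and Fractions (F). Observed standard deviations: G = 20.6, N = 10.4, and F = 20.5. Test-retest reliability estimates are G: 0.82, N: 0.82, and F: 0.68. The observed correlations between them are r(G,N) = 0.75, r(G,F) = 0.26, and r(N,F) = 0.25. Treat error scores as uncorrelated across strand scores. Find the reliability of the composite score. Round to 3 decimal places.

0.856

Var(G+N+F) = 20.6² + 10.4² + 20.5² + 2·[20.6·10.4·0.75 + 20.6·20.5·0.26 + 10.4·20.5·0.25] = 952.77 + 647.556 = 1600.33.
Because errors are independent across components, Cov(Tᵢ,Tⱼ) = Cov(Xᵢ,Xⱼ); the off-diagonal part of the true-score variance is the same as above.
True-score variance = [20.6²·0.82 + 10.4²·0.82 + 20.5²·0.68] + 647.556 = 722.436 + 647.556 = 1369.99.
Reliability = 1369.99 / 1600.33 = 0.856.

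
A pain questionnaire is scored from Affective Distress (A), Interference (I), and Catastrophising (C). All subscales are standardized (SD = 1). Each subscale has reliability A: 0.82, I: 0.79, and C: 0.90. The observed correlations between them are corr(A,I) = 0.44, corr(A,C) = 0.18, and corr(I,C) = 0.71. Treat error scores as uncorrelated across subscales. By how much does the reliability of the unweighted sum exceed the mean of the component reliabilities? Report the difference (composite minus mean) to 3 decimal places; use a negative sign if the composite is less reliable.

0.077

Var(sum) = 3 + 2.66 = 5.66; true-score variance = 2.51 + 2.66 = 5.17; composite reliability = 0.9134.
Mean component reliability = 0.8367.
Difference = 0.9134 − 0.8367 = 0.077.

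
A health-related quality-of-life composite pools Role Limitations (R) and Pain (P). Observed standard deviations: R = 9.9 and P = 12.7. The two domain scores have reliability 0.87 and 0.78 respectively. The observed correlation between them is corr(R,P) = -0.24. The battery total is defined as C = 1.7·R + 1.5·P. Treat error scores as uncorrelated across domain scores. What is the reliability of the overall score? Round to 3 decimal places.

0.763

Var(C) = 1.7²·9.9² + 1.5²·12.7² + 2·[2.55·9.9·12.7·(-0.24)] = 646.151 − 153.894 = 492.258.
With uncorrelated errors the cross-covariances are all true-score covariance, so they carry over unchanged; only the diagonal terms shrink to ρᵢσᵢ².
True-score variance = [1.7²·9.9²·0.87 + 1.5²·12.7²·0.78] − 153.894 = 529.49 − 153.894 = 375.597.
Reliability = 375.597 / 492.258 = 0.763.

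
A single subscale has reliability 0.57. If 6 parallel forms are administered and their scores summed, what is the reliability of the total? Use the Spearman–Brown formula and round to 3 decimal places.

ρ_k = kρ / (1 + (k−1)ρ) = 6·0.57 / (1 + 5·0.57) = 3.420 / 3.850 = 0.888.

0.888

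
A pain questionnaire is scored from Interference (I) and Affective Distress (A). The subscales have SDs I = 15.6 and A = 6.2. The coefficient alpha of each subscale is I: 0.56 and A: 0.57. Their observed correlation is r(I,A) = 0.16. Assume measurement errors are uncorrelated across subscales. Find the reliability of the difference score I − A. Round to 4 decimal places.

0.5072

Var(I−A) = 15.6² + 6.2² − 2·15.6·6.2·0.16 = 281.8 − 30.9504 = 250.85.
Because errors are independent across components, Cov(Tᵢ,Tⱼ) = Cov(Xᵢ,Xⱼ); the off-diagonal part of the true-score variance is the same as above.
True-score variance = [15.6²·0.56 + 6.2²·0.57] − 30.9504 = 158.192 − 30.9504 = 127.242.
Reliability = 127.242 / 250.85 = 0.5072.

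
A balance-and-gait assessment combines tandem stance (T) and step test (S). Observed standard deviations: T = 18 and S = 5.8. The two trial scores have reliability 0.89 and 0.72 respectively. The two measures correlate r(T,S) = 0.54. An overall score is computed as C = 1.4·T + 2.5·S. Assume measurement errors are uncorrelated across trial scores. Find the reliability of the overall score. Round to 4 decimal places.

0.8962

Var(C) = 1.4²·18² + 2.5²·5.8² + 2·[3.5·18·5.8·0.54] = 845.29 + 394.632 = 1239.92.
With uncorrelated errors the cross-covariances are all true-score covariance, so they carry over unchanged; only the diagonal terms shrink to ρᵢσᵢ².
True-score variance = [1.4²·18²·0.89 + 2.5²·5.8²·0.72] + 394.632 = 716.566 + 394.632 = 1111.2.
Reliability = 1111.2 / 1239.92 = 0.8962.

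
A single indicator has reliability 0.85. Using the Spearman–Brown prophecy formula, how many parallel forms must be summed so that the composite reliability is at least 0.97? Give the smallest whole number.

6

k ≥ ρ*(1−ρ₁)/(ρ₁(1−ρ*)) = 0.97·0.15 / (0.85·0.03) = 5.706.
Smallest integer k = 6.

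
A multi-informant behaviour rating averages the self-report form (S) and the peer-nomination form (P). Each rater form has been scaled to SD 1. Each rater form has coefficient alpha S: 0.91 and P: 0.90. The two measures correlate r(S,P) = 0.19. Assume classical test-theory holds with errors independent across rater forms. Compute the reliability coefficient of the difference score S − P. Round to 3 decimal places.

Var(S−P) = 1 + 1 − 2·0.19 = 2 − 0.38 = 1.62.
Under uncorrelated errors the observed covariances equal the true-score covariances, so only the own-variance terms attenuate.
True-score variance = [0.91 + 0.90] − 0.38 = 1.81 − 0.38 = 1.43.
Reliability = 1.43 / 1.62 = 0.883.

0.883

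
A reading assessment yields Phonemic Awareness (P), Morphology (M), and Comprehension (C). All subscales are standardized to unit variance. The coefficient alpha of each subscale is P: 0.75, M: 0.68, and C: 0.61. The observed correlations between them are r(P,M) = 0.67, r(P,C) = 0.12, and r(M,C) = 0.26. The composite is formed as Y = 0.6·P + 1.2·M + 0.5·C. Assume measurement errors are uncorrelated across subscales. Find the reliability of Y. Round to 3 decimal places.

0.809

Var(Y) = 0.6² + 1.2² + 0.5² + 2·[0.72·0.67 + 0.3·0.12 + 0.6·0.26] = 2.05 + 1.3488 = 3.3988.
With uncorrelated errors the cross-covariances are all true-score covariance, so they carry over unchanged; only the diagonal terms shrink to ρᵢσᵢ².
True-score variance = [0.6²·0.75 + 1.2²·0.68 + 0.5²·0.61] + 1.3488 = 1.4017 + 1.3488 = 2.7505.
Reliability = 2.7505 / 3.3988 = 0.809.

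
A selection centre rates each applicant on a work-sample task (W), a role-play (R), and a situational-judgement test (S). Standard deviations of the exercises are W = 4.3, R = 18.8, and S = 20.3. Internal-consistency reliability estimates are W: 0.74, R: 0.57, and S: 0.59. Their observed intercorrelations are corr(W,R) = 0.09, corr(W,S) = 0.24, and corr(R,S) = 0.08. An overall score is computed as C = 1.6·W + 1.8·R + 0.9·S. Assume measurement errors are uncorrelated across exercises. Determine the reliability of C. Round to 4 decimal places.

0.6286

Var(C) = 1.6²·4.3² + 1.8²·18.8² + 0.9²·20.3² + 2·[2.88·4.3·18.8·0.09 + 1.44·4.3·20.3·0.24 + 1.62·18.8·20.3·0.08] = 1526.27 + 201.163 = 1727.44.
With uncorrelated errors the cross-covariances are all true-score covariance, so they carry over unchanged; only the diagonal terms shrink to ρᵢσᵢ².
True-score variance = [1.6²·4.3²·0.74 + 1.8²·18.8²·0.57 + 0.9²·20.3²·0.59] + 201.163 = 884.698 + 201.163 = 1085.86.
Reliability = 1085.86 / 1727.44 = 0.6286.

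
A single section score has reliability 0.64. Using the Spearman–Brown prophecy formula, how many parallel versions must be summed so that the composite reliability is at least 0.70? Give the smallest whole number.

k ≥ ρ*(1−ρ₁)/(ρ₁(1−ρ*)) = 0.70·0.36 / (0.64·0.30) = 1.312.
Smallest integer k = 2.

2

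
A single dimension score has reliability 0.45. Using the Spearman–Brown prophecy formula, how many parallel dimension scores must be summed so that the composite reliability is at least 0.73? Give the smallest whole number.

4

k ≥ ρ*(1−ρ₁)/(ρ₁(1−ρ*)) = 0.73·0.55 / (0.45·0.27) = 3.305.
Smallest integer k = 4.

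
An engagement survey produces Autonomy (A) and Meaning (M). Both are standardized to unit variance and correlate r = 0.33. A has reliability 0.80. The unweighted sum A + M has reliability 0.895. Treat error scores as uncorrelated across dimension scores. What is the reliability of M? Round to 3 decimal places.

0.921

Var(A+M) = 2 + 2·0.33 = 2.660.
True-score variance = ρ_A + ρ_M + 2·0.33, so 0.895 = (0.80 + ρ_M + 0.66) / 2.660.
ρ_M = 0.895·2.660 − 0.80 − 0.66 = 0.921.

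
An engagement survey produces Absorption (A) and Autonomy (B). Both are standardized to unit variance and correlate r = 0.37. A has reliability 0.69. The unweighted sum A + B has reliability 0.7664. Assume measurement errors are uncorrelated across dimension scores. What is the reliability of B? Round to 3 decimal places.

Var(A+B) = 2 + 2·0.37 = 2.740.
True-score variance = ρ_A + ρ_B + 2·0.37, so 0.7664 = (0.69 + ρ_B + 0.74) / 2.740.
ρ_B = 0.7664·2.740 − 0.69 − 0.74 = 0.670.

0.670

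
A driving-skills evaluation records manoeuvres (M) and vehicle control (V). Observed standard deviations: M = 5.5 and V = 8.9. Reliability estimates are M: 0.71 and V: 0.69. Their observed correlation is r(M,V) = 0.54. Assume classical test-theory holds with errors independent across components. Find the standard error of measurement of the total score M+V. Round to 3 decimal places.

Var(total) = 109.46 + 52.866 = 162.326.
True-score variance = 76.1324 + 52.866 = 128.998, so reliability = 0.7947.
Error variance = 162.326 − 128.998 = 33.3276; SEM = √33.3276 = 5.773.

5.773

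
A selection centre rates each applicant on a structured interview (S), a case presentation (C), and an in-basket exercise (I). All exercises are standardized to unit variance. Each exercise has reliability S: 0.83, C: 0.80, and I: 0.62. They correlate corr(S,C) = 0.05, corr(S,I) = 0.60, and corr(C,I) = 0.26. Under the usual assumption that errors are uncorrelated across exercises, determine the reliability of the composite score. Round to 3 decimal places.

Var(S+C+I) = 3 + 2·[0.05 + 0.60 + 0.26] = 3 + 1.82 = 4.82.
With uncorrelated errors the cross-covariances are all true-score covariance, so they carry over unchanged; only the diagonal terms shrink to ρᵢσᵢ².
True-score variance = [0.83 + 0.80 + 0.62] + 1.82 = 2.25 + 1.82 = 4.07.
Reliability = 4.07 / 4.82 = 0.844.

0.844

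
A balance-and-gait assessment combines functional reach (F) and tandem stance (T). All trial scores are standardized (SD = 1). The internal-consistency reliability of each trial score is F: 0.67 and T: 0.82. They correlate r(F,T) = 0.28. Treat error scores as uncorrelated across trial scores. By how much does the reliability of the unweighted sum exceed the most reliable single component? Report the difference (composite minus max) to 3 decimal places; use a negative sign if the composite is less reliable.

Var(sum) = 2 + 0.56 = 2.56; true-score variance = 1.49 + 0.56 = 2.05; composite reliability = 0.8008.
Max component reliability = 0.8200.
Difference = 0.8008 − 0.8200 = -0.019.

-0.019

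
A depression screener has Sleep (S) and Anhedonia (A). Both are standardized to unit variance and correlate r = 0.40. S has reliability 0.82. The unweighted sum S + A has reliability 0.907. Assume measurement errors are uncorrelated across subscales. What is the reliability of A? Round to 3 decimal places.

0.920

Var(S+A) = 2 + 2·0.40 = 2.800.
True-score variance = ρ_S + ρ_A + 2·0.40, so 0.907 = (0.82 + ρ_A + 0.80) / 2.800.
ρ_A = 0.907·2.800 − 0.82 − 0.80 = 0.920.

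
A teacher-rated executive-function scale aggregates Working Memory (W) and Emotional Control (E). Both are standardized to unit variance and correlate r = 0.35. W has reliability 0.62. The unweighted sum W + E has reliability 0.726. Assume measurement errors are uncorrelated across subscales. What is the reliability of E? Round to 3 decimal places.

0.640

Var(W+E) = 2 + 2·0.35 = 2.700.
True-score variance = ρ_W + ρ_E + 2·0.35, so 0.726 = (0.62 + ρ_E + 0.70) / 2.700.
ρ_E = 0.726·2.700 − 0.62 − 0.70 = 0.640.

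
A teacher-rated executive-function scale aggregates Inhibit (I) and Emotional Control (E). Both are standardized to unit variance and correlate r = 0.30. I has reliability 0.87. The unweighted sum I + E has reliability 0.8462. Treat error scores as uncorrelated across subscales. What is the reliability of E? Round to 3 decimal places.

Var(I+E) = 2 + 2·0.30 = 2.600.
True-score variance = ρ_I + ρ_E + 2·0.30, so 0.8462 = (0.87 + ρ_E + 0.60) / 2.600.
ρ_E = 0.8462·2.600 − 0.87 − 0.60 = 0.730.

0.730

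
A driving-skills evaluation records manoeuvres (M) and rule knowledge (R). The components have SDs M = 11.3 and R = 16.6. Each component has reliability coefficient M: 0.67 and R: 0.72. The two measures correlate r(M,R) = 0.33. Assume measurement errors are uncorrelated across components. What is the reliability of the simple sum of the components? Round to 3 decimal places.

0.774

Var(M+R) = 11.3² + 16.6² + 2·[11.3·16.6·0.33] = 403.25 + 123.803 = 527.053.
With uncorrelated errors the cross-covariances are all true-score covariance, so they carry over unchanged; only the diagonal terms shrink to ρᵢσᵢ².
True-score variance = [11.3²·0.67 + 16.6²·0.72] + 123.803 = 283.956 + 123.803 = 407.758.
Reliability = 407.758 / 527.053 = 0.774.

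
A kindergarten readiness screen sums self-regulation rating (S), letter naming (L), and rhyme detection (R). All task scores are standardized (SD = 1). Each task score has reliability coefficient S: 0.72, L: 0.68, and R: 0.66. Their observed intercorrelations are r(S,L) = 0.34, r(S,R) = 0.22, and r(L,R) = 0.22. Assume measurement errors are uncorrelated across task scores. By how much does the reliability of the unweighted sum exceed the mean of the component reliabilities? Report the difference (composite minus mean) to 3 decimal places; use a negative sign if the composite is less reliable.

Var(sum) = 3 + 1.56 = 4.56; true-score variance = 2.06 + 1.56 = 3.62; composite reliability = 0.7939.
Mean component reliability = 0.6867.
Difference = 0.7939 − 0.6867 = 0.107.

0.107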